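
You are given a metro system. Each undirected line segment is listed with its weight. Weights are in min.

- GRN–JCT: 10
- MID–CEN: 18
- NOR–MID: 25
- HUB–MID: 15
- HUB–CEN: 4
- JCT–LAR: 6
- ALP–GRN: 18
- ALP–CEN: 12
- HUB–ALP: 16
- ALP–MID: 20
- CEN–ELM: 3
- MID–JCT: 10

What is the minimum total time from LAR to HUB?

Candidate routes:
LAR → JCT → MID → CEN → HUB: 6+10+18+4 = 38
LAR → JCT → MID → HUB: 6+10+15 = 31
Cheapest is LAR → JCT → MID → HUB at 31 min.

31 min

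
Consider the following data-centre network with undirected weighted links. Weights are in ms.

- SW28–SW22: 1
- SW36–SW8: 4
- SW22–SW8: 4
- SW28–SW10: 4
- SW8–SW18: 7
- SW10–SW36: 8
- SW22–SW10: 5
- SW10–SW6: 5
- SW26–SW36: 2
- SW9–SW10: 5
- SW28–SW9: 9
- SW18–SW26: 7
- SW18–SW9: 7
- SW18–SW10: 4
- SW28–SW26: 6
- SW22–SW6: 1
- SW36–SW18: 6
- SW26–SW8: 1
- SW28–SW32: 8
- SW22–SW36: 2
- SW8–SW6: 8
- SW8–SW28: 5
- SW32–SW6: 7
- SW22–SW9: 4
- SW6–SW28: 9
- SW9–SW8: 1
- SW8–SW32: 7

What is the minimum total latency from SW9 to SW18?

7 ms

Candidate routes:
SW9 → SW18: 7 = 7
SW9 → SW8 → SW18: 1+7 = 8
The minimum is 7 ms via SW9 → SW18.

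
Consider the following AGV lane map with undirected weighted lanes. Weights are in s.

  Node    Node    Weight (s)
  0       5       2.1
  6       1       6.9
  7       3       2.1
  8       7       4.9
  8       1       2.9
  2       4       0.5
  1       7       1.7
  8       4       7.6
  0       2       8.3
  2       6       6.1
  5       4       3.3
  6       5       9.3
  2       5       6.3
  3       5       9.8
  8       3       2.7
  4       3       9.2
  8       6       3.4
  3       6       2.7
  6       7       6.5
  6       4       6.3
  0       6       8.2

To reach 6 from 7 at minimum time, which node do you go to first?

3

Compare a few routes:
7 - 6: 6.5 = 6.5
7 - 3 - 6: 2.1+2.7 = 4.8
The minimum is 4.8 s via 7 - 3 - 6.
So from 7 the first move is to 3.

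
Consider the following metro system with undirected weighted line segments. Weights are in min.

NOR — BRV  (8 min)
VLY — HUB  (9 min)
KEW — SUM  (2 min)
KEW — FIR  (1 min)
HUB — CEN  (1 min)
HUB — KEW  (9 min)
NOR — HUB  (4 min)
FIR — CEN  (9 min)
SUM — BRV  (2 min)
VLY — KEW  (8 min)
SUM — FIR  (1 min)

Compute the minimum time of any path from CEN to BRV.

Settle nodes by increasing distance from CEN:
CEN: 0
HUB: 1  (via CEN)
NOR: 5  (via HUB)
FIR: 9  (via CEN)
SUM: 10  (via FIR)
VLY: 10  (via HUB)
KEW: 10  (via HUB)
BRV: 12  (via SUM)
Shortest route: CEN → FIR → SUM → BRV = 12 min.

12 min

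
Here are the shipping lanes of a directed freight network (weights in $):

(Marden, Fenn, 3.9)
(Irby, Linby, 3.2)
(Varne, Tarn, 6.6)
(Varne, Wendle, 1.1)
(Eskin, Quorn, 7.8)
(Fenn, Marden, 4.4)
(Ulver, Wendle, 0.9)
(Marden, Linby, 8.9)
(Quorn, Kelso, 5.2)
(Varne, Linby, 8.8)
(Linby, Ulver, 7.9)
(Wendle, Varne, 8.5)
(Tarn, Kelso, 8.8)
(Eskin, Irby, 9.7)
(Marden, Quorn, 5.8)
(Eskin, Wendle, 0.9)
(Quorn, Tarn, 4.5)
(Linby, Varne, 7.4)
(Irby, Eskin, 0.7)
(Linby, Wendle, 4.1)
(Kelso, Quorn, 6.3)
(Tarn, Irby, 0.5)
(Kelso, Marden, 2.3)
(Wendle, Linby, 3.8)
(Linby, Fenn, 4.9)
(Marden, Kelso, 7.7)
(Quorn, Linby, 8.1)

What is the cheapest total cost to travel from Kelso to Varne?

$18.6

Compare a few routes:
Kelso → Quorn → Tarn → Irby → Eskin → Wendle → Varne: 6.3+4.5+0.5+0.7+0.9+8.5 = 21.4
Kelso → Quorn → Linby → Varne: 6.3+8.1+7.4 = 21.8
Kelso → Quorn → Tarn → Irby → Linby → Varne: 6.3+4.5+0.5+3.2+7.4 = 21.9
Kelso → Marden → Linby → Varne: 2.3+8.9+7.4 = 18.6
Cheapest is Kelso → Marden → Linby → Varne at $18.6.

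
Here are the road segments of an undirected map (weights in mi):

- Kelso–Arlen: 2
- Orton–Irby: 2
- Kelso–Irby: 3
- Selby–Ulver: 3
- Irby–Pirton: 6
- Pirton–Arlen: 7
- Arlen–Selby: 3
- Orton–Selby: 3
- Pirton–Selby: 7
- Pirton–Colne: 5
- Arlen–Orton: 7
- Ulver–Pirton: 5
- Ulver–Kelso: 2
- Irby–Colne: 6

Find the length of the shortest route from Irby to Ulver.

5 mi

Compare a few routes:
Irby → Kelso → Arlen → Selby → Ulver: 3+2+3+3 = 11
Irby → Orton → Selby → Ulver: 2+3+3 = 8
Irby → Kelso → Ulver: 3+2 = 5
Irby → Pirton → Ulver: 6+5 = 11
Cheapest is Irby → Kelso → Ulver at 5 mi.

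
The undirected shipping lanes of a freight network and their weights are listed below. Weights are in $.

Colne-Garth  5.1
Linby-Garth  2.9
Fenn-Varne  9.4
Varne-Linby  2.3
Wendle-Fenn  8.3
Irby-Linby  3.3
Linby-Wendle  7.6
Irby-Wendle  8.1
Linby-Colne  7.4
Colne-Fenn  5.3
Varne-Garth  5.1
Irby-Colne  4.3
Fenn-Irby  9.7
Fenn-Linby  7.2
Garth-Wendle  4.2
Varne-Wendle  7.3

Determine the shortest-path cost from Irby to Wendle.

Enumerating some paths:
Irby–Linby–Wendle: 3.3+7.6 = 10.9
Irby–Linby–Varne–Wendle: 3.3+2.3+7.3 = 12.9
Irby–Linby–Garth–Wendle: 3.3+2.9+4.2 = 10.4
Irby–Wendle: 8.1 = 8.1
Cheapest is Irby–Wendle at $8.1.

$8.1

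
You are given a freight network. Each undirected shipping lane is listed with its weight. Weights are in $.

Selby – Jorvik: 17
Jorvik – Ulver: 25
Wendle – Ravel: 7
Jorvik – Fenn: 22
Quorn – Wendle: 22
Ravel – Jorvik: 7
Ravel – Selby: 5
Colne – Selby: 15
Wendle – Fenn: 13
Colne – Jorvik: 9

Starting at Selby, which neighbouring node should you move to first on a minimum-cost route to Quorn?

Candidate routes:
Selby - Ravel - Wendle - Quorn: 5+7+22 = 34
Selby - Jorvik - Ravel - Wendle - Quorn: 17+7+7+22 = 53
Selby - Ravel - Jorvik - Fenn - Wendle - Quorn: 5+7+22+13+22 = 69
Selby - Colne - Jorvik - Ravel - Wendle - Quorn: 15+9+7+7+22 = 60
The minimum is $34 via Selby - Ravel - Wendle - Quorn.
So from Selby the first move is to Ravel.

Ravel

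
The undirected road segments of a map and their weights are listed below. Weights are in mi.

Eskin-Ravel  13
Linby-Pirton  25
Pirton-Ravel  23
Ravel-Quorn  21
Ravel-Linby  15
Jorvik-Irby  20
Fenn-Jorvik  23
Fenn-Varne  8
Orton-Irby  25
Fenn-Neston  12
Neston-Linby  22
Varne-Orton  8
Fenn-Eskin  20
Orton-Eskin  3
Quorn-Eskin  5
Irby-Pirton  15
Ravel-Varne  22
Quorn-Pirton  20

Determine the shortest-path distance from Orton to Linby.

Compare a few routes:
Orton → Varne → Ravel → Linby: 8+22+15 = 45
Orton → Eskin → Quorn → Ravel → Linby: 3+5+21+15 = 44
Orton → Eskin → Ravel → Linby: 3+13+15 = 31
Orton → Varne → Fenn → Neston → Linby: 8+8+12+22 = 50
The minimum is 31 mi via Orton → Eskin → Ravel → Linby.

31 mi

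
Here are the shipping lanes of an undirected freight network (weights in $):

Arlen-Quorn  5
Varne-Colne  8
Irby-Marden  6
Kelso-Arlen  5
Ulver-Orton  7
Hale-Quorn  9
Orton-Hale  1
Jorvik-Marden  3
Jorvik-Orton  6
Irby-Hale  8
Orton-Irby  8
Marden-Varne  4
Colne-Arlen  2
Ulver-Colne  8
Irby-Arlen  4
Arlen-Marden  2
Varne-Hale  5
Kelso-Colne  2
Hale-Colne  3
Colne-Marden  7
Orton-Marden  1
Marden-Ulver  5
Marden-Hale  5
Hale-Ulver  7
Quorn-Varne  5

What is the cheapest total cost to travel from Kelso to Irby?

$8

Compare a few routes:
Kelso–Colne–Arlen–Irby: 2+2+4 = 8
Kelso–Arlen–Irby: 5+4 = 9
Cheapest is Kelso–Colne–Arlen–Irby at $8.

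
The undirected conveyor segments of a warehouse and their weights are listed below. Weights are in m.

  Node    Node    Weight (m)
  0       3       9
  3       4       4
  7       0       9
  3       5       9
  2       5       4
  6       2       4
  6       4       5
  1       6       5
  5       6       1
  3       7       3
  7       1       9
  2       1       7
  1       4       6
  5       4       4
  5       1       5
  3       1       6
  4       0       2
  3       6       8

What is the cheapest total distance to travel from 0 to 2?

10 m

Settle nodes by increasing distance from 0:
0: 0
4: 2  (via 0)
3: 6  (via 4)
5: 6  (via 4)
6: 7  (via 4)
1: 8  (via 4)
7: 9  (via 0)
2: 10  (via 5)
Shortest route: 0 → 4 → 5 → 2 = 10 m.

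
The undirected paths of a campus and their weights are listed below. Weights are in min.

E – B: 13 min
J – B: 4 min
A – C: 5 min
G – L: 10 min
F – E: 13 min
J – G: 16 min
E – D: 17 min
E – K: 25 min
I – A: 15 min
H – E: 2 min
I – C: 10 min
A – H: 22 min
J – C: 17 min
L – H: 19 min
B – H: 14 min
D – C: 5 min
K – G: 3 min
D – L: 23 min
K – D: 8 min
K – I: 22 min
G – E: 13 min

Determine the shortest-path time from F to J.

30 min

Shortest distances from F:
F: 0
E: 13  (via F)
H: 15  (via E)
B: 26  (via E)
G: 26  (via E)
K: 29  (via G)
D: 30  (via E)
J: 30  (via B)
Shortest route: F → E → B → J = 30 min.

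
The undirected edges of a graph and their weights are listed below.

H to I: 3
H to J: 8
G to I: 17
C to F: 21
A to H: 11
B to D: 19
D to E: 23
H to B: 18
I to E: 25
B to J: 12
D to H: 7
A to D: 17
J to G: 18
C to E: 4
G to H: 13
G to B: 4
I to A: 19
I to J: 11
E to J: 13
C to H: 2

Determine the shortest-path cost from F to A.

Enumerating some paths:
F - C - H - I - A: 21+2+3+19 = 45
F - C - E - J - H - A: 21+4+13+8+11 = 57
F - C - H - A: 21+2+11 = 34
F - C - H - D - A: 21+2+7+17 = 47
The minimum is 34 via F - C - H - A.

34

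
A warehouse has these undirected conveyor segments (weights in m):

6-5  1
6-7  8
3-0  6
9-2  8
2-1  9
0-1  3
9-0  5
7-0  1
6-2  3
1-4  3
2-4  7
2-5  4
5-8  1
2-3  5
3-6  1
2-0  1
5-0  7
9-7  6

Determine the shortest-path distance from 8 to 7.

Enumerating some paths:
8 - 5 - 0 - 7: 1+7+1 = 9
8 - 5 - 2 - 0 - 7: 1+4+1+1 = 7
Cheapest is 8 - 5 - 2 - 0 - 7 at 7 m.

7 m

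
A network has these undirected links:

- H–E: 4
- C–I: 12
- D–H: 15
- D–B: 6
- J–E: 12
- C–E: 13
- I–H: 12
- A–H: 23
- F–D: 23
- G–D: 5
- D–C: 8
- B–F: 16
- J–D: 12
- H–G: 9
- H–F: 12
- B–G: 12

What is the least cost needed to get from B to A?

43

Compare a few routes:
B - D - G - H - A: 6+5+9+23 = 43
B - D - H - A: 6+15+23 = 44
The minimum is 43 via B - D - G - H - A.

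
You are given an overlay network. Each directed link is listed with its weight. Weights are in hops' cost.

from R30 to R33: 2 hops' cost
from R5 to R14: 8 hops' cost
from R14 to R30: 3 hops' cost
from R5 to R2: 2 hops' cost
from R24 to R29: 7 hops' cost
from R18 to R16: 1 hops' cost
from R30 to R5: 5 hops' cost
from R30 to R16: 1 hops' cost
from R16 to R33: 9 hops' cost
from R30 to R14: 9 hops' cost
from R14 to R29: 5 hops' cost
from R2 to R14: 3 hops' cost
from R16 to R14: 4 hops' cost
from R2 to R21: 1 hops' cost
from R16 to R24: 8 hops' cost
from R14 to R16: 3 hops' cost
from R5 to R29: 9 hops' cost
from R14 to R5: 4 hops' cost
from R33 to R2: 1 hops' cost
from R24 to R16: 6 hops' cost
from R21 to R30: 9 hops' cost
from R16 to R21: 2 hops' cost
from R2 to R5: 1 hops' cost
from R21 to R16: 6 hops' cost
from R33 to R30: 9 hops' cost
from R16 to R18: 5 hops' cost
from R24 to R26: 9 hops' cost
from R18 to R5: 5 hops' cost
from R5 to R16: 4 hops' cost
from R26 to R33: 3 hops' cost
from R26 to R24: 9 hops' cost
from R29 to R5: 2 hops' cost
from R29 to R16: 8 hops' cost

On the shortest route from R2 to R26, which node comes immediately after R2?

R5

Candidate routes:
R2 → R5 → R16 → R24 → R26: 1+4+8+9 = 22
R2 → R14 → R16 → R24 → R26: 3+3+8+9 = 23
The minimum is 22 hops' cost via R2 → R5 → R16 → R24 → R26.
So from R2 the first move is to R5.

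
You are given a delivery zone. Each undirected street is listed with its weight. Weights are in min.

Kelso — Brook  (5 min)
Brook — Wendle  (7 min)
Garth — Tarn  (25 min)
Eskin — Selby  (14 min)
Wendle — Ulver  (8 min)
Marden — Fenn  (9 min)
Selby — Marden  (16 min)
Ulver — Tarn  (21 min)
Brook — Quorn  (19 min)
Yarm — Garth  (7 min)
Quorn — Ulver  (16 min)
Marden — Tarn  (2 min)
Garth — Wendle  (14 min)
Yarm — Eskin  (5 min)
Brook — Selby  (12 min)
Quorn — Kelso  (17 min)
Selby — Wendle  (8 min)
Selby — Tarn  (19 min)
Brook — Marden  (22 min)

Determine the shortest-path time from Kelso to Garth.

Running Dijkstra from Kelso:
Kelso: 0
Brook: 5  (via Kelso)
Wendle: 12  (via Brook)
Quorn: 17  (via Kelso)
Selby: 17  (via Brook)
Ulver: 20  (via Wendle)
Garth: 26  (via Wendle)
Shortest route: Kelso → Brook → Wendle → Garth = 26 min.

26 min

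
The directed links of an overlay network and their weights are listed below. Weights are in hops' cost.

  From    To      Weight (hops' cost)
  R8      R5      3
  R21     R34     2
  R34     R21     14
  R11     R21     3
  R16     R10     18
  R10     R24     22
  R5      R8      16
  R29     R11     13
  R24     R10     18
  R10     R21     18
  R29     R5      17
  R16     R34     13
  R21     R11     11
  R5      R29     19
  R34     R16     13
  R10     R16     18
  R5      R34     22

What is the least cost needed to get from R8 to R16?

Shortest distances from R8:
R8: 0
R5: 3  (via R8)
R29: 22  (via R5)
R34: 25  (via R5)
R11: 35  (via R29)
R16: 38  (via R34)
Shortest route: R8 → R5 → R34 → R16 = 38 hops' cost.

38 hops' cost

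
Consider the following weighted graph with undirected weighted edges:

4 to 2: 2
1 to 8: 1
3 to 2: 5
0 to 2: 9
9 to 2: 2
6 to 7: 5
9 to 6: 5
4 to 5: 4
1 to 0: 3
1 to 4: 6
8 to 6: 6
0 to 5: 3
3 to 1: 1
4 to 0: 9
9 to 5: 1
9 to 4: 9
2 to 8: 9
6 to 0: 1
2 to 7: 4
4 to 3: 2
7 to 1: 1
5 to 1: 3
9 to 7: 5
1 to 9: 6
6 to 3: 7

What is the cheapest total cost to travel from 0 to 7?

4

Candidate routes:
0 - 5 - 9 - 7: 3+1+5 = 9
0 - 1 - 7: 3+1 = 4
0 - 6 - 7: 1+5 = 6
0 - 5 - 1 - 7: 3+3+1 = 7
The minimum is 4 via 0 - 1 - 7.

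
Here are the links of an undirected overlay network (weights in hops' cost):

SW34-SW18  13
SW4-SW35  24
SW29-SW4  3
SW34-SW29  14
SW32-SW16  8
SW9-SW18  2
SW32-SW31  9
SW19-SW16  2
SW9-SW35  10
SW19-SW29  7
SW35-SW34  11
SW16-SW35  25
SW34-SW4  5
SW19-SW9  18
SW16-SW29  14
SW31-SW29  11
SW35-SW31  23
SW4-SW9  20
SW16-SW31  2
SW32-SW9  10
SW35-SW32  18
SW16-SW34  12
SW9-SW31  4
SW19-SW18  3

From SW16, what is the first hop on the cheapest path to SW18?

SW19

Enumerating some paths:
SW16 → SW19 → SW18: 2+3 = 5
SW16 → SW31 → SW9 → SW18: 2+4+2 = 8
The minimum is 5 hops' cost via SW16 → SW19 → SW18.
So from SW16 the first move is to SW19.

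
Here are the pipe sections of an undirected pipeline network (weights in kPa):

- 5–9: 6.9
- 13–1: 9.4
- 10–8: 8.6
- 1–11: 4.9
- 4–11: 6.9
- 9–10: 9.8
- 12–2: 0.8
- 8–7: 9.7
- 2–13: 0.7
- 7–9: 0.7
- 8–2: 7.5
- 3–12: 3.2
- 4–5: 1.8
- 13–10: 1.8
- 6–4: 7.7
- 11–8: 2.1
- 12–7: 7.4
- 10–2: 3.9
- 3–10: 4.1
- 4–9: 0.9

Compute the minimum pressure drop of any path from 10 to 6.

18.4 kPa

Candidate routes:
10 - 2 - 12 - 7 - 9 - 4 - 6: 3.9+0.8+7.4+0.7+0.9+7.7 = 21.4
10 - 13 - 2 - 12 - 7 - 9 - 4 - 6: 1.8+0.7+0.8+7.4+0.7+0.9+7.7 = 20
10 - 9 - 4 - 6: 9.8+0.9+7.7 = 18.4
Cheapest is 10 - 9 - 4 - 6 at 18.4 kPa.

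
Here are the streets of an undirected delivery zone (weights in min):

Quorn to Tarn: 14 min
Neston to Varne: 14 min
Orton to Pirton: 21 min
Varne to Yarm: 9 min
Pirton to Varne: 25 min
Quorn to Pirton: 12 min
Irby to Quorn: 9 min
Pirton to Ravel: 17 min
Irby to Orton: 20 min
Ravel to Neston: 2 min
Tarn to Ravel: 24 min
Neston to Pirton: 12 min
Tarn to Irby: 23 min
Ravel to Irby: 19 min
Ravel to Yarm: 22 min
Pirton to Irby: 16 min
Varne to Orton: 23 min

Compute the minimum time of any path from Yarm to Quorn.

46 min

Enumerating some paths:
Yarm → Varne → Neston → Pirton → Quorn: 9+14+12+12 = 47
Yarm → Ravel → Neston → Pirton → Quorn: 22+2+12+12 = 48
Yarm → Varne → Pirton → Quorn: 9+25+12 = 46
Cheapest is Yarm → Varne → Pirton → Quorn at 46 min.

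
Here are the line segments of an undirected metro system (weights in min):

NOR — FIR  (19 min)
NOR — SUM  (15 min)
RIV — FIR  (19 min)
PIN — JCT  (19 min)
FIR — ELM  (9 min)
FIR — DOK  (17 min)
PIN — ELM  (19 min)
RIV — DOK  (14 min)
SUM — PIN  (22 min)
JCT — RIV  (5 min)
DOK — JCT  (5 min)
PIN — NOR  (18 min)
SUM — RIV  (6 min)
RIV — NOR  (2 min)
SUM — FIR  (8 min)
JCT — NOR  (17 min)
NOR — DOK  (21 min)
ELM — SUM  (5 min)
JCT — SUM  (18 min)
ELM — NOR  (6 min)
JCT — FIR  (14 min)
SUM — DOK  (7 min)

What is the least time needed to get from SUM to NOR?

Settle nodes by increasing distance from SUM:
SUM: 0
ELM: 5  (via SUM)
RIV: 6  (via SUM)
DOK: 7  (via SUM)
FIR: 8  (via SUM)
NOR: 8  (via RIV)
Shortest route: SUM–RIV–NOR = 8 min.

8 min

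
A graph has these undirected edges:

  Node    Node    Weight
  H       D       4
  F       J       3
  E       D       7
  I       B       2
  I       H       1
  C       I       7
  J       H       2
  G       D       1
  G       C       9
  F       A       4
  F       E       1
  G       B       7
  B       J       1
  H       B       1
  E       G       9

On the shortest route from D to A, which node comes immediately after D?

Candidate routes:
D - G - E - F - A: 1+9+1+4 = 15
D - H - B - J - F - A: 4+1+1+3+4 = 13
D - E - F - A: 7+1+4 = 12
D - H - J - F - A: 4+2+3+4 = 13
Cheapest is D - E - F - A at 12.
So from D the first move is to E.

E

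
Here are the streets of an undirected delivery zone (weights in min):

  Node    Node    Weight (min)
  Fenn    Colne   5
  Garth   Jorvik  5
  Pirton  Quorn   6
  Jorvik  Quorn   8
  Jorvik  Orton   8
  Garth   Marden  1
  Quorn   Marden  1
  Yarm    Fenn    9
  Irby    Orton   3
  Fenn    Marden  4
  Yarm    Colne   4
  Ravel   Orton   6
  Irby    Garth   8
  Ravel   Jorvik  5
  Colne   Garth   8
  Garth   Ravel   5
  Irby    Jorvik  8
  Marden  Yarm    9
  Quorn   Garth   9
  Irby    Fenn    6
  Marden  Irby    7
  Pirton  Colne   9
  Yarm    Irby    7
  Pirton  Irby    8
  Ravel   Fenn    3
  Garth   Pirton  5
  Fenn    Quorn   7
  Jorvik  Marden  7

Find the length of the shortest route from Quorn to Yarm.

10 min

Compare a few routes:
Quorn → Marden → Fenn → Colne → Yarm: 1+4+5+4 = 14
Quorn → Marden → Yarm: 1+9 = 10
Cheapest is Quorn → Marden → Yarm at 10 min.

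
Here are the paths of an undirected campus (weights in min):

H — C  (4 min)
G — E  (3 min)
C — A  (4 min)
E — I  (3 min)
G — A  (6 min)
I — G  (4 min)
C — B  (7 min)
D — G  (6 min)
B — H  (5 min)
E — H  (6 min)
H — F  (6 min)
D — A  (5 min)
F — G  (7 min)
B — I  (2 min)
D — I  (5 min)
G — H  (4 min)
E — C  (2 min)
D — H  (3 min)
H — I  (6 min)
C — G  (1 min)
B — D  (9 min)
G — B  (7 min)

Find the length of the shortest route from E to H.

6 min

Running Dijkstra from E:
E: 0
C: 2  (via E)
G: 3  (via E)
I: 3  (via E)
B: 5  (via I)
A: 6  (via C)
H: 6  (via E)
Shortest route: E → H = 6 min.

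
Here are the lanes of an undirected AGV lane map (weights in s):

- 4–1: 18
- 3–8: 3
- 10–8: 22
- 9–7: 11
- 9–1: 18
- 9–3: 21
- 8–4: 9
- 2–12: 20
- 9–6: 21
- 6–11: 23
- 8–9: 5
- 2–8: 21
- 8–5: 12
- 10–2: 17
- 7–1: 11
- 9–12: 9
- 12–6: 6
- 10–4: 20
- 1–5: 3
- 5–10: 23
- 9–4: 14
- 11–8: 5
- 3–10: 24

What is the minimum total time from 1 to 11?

Candidate routes:
1 → 9 → 8 → 11: 18+5+5 = 28
1 → 7 → 9 → 8 → 11: 11+11+5+5 = 32
1 → 5 → 8 → 11: 3+12+5 = 20
The minimum is 20 s via 1 → 5 → 8 → 11.

20 s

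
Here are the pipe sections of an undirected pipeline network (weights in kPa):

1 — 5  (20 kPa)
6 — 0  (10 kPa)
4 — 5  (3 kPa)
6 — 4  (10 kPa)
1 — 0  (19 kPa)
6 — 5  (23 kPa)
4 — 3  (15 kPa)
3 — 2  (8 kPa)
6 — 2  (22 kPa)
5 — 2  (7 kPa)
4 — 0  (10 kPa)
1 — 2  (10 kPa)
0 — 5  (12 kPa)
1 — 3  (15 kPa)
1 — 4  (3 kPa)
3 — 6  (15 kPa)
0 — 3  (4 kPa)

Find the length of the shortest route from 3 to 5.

15 kPa

Settle nodes by increasing distance from 3:
3: 0
0: 4  (via 3)
2: 8  (via 3)
4: 14  (via 0)
6: 14  (via 0)
1: 15  (via 3)
5: 15  (via 2)
Shortest route: 3–2–5 = 15 kPa.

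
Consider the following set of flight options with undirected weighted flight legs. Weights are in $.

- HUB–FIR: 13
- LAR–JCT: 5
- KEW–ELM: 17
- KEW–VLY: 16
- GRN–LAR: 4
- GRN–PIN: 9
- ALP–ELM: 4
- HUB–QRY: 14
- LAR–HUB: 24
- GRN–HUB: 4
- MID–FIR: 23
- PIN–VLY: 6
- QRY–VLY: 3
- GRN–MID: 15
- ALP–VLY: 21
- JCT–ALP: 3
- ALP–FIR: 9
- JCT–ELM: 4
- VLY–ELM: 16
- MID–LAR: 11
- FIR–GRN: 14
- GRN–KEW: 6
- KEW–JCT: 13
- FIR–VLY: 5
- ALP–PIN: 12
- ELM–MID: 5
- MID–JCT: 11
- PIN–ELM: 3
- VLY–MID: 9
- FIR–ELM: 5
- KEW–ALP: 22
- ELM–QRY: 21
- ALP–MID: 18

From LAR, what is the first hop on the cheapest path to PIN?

JCT

Compare a few routes:
LAR–JCT–ALP–ELM–PIN: 5+3+4+3 = 15
LAR–GRN–PIN: 4+9 = 13
LAR–JCT–ELM–PIN: 5+4+3 = 12
Cheapest is LAR–JCT–ELM–PIN at $12.
So from LAR the first move is to JCT.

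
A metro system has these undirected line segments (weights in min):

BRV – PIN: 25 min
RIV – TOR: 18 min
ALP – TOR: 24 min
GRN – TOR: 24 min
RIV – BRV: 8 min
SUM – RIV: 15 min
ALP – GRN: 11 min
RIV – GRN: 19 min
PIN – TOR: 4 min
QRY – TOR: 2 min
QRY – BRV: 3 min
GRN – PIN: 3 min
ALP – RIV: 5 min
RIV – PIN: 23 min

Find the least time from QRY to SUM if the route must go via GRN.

40 min

Shortest QRY→GRN: QRY–TOR–PIN–GRN = 9
Shortest GRN→SUM: GRN–ALP–RIV–SUM = 31
Total via GRN: 9 + 31 = 40 min.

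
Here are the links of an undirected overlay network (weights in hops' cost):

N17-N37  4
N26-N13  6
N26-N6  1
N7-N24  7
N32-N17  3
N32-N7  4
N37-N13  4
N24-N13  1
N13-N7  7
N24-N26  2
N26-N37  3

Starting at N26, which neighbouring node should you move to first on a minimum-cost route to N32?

N37

Compare a few routes:
N26 - N24 - N13 - N7 - N32: 2+1+7+4 = 14
N26 - N37 - N17 - N32: 3+4+3 = 10
N26 - N24 - N7 - N32: 2+7+4 = 13
The minimum is 10 hops' cost via N26 - N37 - N17 - N32.
So from N26 the first move is to N37.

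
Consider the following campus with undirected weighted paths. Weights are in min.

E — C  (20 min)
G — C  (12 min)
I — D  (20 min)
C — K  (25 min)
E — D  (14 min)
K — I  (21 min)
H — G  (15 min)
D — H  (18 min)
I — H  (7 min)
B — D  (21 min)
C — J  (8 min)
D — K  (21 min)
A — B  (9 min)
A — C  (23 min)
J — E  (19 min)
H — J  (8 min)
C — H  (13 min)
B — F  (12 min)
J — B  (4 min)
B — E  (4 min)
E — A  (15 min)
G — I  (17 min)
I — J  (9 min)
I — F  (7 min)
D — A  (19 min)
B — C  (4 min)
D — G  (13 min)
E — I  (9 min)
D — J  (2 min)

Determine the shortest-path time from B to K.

Running Dijkstra from B:
B: 0
C: 4  (via B)
E: 4  (via B)
J: 4  (via B)
D: 6  (via J)
A: 9  (via B)
F: 12  (via B)
H: 12  (via J)
I: 13  (via E)
G: 16  (via C)
K: 27  (via D)
Shortest route: B → J → D → K = 27 min.

27 min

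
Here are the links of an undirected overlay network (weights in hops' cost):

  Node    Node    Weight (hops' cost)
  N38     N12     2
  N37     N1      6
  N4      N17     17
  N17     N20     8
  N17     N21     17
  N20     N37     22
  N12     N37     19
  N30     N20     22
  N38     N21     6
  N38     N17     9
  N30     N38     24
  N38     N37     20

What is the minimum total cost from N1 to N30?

50 hops' cost

Shortest distances from N1:
N1: 0
N37: 6  (via N1)
N12: 25  (via N37)
N38: 26  (via N37)
N20: 28  (via N37)
N21: 32  (via N38)
N17: 35  (via N38)
N30: 50  (via N38)
Shortest route: N1 → N37 → N38 → N30 = 50 hops' cost.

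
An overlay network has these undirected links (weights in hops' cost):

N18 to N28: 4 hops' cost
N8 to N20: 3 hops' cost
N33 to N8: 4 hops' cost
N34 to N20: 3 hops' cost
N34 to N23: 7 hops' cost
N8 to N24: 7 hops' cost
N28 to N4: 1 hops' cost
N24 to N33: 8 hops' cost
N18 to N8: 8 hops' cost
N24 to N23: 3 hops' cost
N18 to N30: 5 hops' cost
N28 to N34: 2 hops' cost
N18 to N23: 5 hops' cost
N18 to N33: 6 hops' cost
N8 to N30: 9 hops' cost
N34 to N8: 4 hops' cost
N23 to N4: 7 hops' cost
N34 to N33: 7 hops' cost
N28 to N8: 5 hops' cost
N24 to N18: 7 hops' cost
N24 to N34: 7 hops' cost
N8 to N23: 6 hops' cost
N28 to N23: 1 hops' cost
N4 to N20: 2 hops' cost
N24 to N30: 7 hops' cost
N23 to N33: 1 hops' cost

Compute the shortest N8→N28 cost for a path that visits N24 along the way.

Best N8 to N24: N8 → N24 costing 7
Best N24 to N28: N24 → N23 → N28 costing 4
Total via N24: 7 + 4 = 11 hops' cost.

11 hops' cost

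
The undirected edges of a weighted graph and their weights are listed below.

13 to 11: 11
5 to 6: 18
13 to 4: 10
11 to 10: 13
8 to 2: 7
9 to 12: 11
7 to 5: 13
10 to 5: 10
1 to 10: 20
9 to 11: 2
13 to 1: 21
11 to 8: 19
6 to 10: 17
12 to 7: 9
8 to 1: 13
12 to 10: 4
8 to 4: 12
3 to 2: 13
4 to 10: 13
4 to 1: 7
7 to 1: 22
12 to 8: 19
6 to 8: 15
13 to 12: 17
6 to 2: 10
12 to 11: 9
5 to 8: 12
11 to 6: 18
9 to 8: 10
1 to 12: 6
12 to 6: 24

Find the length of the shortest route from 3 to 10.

Running Dijkstra from 3:
3: 0
2: 13  (via 3)
8: 20  (via 2)
6: 23  (via 2)
9: 30  (via 8)
4: 32  (via 8)
5: 32  (via 8)
11: 32  (via 9)
1: 33  (via 8)
12: 39  (via 8)
10: 40  (via 6)
Shortest route: 3–2–6–10 = 40.

40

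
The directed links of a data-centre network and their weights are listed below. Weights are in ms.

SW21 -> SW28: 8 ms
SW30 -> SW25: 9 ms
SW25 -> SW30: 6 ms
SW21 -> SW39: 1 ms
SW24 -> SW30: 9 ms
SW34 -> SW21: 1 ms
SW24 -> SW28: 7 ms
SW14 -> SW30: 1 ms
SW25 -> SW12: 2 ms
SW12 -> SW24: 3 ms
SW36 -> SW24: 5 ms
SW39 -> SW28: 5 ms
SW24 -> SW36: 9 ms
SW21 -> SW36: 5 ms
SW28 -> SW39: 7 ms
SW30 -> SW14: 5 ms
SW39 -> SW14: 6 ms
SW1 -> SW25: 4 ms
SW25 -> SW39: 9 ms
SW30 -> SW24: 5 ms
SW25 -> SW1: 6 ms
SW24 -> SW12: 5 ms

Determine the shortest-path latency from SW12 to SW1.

Candidate routes:
SW12–SW24–SW28–SW39–SW14–SW30–SW25–SW1: 3+7+7+6+1+9+6 = 39
SW12–SW24–SW30–SW25–SW1: 3+9+9+6 = 27
The minimum is 27 ms via SW12–SW24–SW30–SW25–SW1.

27 ms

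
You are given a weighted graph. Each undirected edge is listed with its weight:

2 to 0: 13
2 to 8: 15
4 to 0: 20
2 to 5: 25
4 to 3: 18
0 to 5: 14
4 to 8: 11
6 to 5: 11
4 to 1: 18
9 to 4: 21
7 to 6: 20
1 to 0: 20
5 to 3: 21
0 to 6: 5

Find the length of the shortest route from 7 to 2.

Candidate routes:
7 → 6 → 5 → 2: 20+11+25 = 56
7 → 6 → 0 → 2: 20+5+13 = 38
The minimum is 38 via 7 → 6 → 0 → 2.

38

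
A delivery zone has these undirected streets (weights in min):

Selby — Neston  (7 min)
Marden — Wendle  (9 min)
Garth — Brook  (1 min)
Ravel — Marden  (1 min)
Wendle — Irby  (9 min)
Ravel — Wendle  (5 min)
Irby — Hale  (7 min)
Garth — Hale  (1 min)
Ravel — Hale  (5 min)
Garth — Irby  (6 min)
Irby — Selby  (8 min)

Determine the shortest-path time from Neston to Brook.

Settle nodes by increasing distance from Neston:
Neston: 0
Selby: 7  (via Neston)
Irby: 15  (via Selby)
Garth: 21  (via Irby)
Hale: 22  (via Irby)
Brook: 22  (via Garth)
Shortest route: Neston → Selby → Irby → Garth → Brook = 22 min.

22 min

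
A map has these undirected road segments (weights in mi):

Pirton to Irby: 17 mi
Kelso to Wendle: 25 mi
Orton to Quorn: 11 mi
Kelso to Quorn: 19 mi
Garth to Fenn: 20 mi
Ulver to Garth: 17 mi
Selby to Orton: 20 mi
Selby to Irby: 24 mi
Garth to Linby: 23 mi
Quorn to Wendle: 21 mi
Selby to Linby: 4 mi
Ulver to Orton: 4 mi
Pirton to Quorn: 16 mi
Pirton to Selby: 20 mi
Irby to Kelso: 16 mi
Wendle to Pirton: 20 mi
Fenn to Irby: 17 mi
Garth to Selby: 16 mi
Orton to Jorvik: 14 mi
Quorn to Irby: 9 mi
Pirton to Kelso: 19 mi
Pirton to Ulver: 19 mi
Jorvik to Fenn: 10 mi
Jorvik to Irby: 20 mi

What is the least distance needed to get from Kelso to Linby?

Enumerating some paths:
Kelso → Pirton → Selby → Linby: 19+20+4 = 43
Kelso → Irby → Selby → Linby: 16+24+4 = 44
Kelso → Quorn → Orton → Selby → Linby: 19+11+20+4 = 54
The minimum is 43 mi via Kelso → Pirton → Selby → Linby.

43 mi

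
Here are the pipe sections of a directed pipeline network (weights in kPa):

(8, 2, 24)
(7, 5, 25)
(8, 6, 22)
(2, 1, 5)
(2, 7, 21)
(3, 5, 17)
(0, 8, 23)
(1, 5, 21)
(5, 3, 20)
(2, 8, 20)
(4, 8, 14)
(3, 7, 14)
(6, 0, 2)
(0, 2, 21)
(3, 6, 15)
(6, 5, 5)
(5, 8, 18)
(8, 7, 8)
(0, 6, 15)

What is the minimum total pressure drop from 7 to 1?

72 kPa

Settle nodes by increasing distance from 7:
7: 0
5: 25  (via 7)
8: 43  (via 5)
3: 45  (via 5)
6: 60  (via 3)
0: 62  (via 6)
2: 67  (via 8)
1: 72  (via 2)
Shortest route: 7–5–8–2–1 = 72 kPa.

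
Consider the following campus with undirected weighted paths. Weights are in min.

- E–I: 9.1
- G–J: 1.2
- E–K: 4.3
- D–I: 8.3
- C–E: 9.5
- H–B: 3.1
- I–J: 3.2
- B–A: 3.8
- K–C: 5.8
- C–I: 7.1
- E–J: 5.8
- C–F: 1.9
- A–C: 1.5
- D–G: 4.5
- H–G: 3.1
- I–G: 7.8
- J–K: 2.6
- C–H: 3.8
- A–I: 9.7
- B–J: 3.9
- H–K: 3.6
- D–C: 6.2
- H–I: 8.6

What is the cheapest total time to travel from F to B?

Running Dijkstra from F:
F: 0
C: 1.9  (via F)
A: 3.4  (via C)
H: 5.7  (via C)
B: 7.2  (via A)
Shortest route: F–C–A–B = 7.2 min.

7.2 min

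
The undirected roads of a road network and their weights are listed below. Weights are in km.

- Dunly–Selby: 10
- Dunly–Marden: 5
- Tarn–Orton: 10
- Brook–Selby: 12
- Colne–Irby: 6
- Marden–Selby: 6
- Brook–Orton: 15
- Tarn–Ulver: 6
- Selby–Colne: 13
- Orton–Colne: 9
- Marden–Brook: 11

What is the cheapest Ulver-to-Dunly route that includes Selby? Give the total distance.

Best Ulver to Selby: Ulver → Tarn → Orton → Colne → Selby costing 38
Best Selby to Dunly: Selby → Dunly costing 10
Total via Selby: 38 + 10 = 48 km.

48 km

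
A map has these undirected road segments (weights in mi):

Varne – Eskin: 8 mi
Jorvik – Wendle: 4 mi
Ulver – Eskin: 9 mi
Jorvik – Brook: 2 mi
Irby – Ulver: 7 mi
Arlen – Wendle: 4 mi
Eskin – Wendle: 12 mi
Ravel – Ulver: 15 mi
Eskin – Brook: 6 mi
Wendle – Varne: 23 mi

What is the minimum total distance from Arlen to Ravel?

Running Dijkstra from Arlen:
Arlen: 0
Wendle: 4  (via Arlen)
Jorvik: 8  (via Wendle)
Brook: 10  (via Jorvik)
Eskin: 16  (via Wendle)
Varne: 24  (via Eskin)
Ulver: 25  (via Eskin)
Irby: 32  (via Ulver)
Ravel: 40  (via Ulver)
Shortest route: Arlen–Wendle–Eskin–Ulver–Ravel = 40 mi.

40 mi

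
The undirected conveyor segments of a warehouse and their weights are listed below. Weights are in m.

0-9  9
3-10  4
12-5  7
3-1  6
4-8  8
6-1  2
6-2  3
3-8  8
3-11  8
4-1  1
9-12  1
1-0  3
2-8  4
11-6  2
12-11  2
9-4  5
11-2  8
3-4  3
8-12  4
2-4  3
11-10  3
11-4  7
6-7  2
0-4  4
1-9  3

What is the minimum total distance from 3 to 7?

Compare a few routes:
3 → 4 → 2 → 6 → 7: 3+3+3+2 = 11
3 → 1 → 6 → 7: 6+2+2 = 10
3 → 10 → 11 → 6 → 7: 4+3+2+2 = 11
3 → 4 → 1 → 6 → 7: 3+1+2+2 = 8
The minimum is 8 m via 3 → 4 → 1 → 6 → 7.

8 m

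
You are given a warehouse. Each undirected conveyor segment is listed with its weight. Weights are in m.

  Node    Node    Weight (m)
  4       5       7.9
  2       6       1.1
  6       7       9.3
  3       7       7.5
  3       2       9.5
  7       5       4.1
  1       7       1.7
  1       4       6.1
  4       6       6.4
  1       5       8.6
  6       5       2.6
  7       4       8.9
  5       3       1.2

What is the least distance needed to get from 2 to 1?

Candidate routes:
2 - 6 - 5 - 7 - 1: 1.1+2.6+4.1+1.7 = 9.5
2 - 6 - 5 - 1: 1.1+2.6+8.6 = 12.3
2 - 6 - 7 - 1: 1.1+9.3+1.7 = 12.1
Cheapest is 2 - 6 - 5 - 7 - 1 at 9.5 m.

9.5 m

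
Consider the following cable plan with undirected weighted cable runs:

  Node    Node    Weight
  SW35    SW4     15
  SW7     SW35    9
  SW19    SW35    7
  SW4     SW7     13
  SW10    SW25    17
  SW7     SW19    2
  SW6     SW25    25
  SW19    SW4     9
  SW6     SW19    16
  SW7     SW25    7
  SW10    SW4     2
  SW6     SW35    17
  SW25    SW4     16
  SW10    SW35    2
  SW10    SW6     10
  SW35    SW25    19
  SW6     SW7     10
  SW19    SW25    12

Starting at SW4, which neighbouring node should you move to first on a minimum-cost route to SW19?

Enumerating some paths:
SW4–SW19: 9 = 9
SW4–SW10–SW35–SW7–SW19: 2+2+9+2 = 15
SW4–SW10–SW35–SW19: 2+2+7 = 11
Cheapest is SW4–SW19 at 9.
So from SW4 the first move is to SW19.

SW19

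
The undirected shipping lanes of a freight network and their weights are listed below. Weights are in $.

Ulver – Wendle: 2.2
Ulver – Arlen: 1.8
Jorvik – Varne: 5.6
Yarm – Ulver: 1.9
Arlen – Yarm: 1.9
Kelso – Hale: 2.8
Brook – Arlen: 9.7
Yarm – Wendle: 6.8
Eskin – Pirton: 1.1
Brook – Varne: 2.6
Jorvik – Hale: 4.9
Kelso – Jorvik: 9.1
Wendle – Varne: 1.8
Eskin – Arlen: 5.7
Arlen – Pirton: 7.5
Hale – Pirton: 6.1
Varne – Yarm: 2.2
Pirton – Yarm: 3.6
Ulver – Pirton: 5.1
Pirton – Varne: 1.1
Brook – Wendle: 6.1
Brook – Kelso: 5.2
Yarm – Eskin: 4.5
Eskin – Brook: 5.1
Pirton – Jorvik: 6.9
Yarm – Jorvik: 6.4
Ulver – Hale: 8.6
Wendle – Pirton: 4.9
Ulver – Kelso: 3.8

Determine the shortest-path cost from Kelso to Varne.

$7.8

Settle nodes by increasing distance from Kelso:
Kelso: 0
Hale: 2.8  (via Kelso)
Ulver: 3.8  (via Kelso)
Brook: 5.2  (via Kelso)
Arlen: 5.6  (via Ulver)
Yarm: 5.7  (via Ulver)
Wendle: 6  (via Ulver)
Jorvik: 7.7  (via Hale)
Varne: 7.8  (via Brook)
Shortest route: Kelso → Brook → Varne = $7.8.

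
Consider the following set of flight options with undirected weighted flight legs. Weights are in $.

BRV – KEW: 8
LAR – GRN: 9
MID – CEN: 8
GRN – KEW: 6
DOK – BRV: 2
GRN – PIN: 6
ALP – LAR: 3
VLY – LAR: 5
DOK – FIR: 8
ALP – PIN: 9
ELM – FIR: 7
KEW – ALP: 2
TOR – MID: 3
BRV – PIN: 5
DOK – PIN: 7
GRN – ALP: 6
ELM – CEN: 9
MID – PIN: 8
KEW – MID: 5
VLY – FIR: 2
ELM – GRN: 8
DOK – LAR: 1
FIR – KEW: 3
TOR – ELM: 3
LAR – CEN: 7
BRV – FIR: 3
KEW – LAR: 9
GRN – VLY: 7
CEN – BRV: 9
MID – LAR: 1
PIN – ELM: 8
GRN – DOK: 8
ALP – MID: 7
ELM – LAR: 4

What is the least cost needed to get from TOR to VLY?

$9

Enumerating some paths:
TOR → ELM → LAR → VLY: 3+4+5 = 12
TOR → MID → LAR → DOK → BRV → FIR → VLY: 3+1+1+2+3+2 = 12
TOR → MID → LAR → VLY: 3+1+5 = 9
TOR → ELM → FIR → VLY: 3+7+2 = 12
Cheapest is TOR → MID → LAR → VLY at $9.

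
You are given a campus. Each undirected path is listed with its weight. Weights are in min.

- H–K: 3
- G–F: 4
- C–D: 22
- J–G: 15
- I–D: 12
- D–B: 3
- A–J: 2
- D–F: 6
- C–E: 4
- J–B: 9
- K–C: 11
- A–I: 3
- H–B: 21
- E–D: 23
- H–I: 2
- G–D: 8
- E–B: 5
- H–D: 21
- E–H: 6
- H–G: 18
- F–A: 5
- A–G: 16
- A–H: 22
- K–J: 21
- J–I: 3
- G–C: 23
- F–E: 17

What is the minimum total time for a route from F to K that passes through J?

15 min

Shortest F→J: F → A → J = 7
Shortest J→K: J → I → H → K = 8
Total via J: 7 + 8 = 15 min.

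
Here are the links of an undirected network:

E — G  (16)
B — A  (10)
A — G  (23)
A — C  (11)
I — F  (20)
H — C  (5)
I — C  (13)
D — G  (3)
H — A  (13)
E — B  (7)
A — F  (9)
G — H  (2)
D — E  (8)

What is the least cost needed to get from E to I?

31

Running Dijkstra from E:
E: 0
B: 7  (via E)
D: 8  (via E)
G: 11  (via D)
H: 13  (via G)
A: 17  (via B)
C: 18  (via H)
F: 26  (via A)
I: 31  (via C)
Shortest route: E → D → G → H → C → I = 31.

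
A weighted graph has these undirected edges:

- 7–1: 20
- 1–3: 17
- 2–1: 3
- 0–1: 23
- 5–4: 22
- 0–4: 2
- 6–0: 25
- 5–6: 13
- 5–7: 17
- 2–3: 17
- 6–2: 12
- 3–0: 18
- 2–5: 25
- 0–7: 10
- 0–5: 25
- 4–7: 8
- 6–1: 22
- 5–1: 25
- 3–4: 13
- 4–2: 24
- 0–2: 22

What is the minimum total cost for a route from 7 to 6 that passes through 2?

Shortest 7→2: 7–1–2 = 23
Shortest 2→6: 2–6 = 12
Total via 2: 23 + 12 = 35.

35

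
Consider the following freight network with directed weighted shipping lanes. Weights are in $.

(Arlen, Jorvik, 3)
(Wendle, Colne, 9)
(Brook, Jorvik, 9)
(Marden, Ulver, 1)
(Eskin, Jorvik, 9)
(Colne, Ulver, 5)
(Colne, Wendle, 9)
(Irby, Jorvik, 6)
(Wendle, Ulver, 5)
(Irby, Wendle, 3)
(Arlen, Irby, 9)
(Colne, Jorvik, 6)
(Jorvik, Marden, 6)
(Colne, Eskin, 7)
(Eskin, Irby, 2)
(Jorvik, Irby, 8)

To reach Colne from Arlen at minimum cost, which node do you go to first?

Enumerating some paths:
Arlen–Jorvik–Irby–Wendle–Colne: 3+8+3+9 = 23
Arlen–Irby–Wendle–Colne: 9+3+9 = 21
Cheapest is Arlen–Irby–Wendle–Colne at $21.
So from Arlen the first move is to Irby.

Irby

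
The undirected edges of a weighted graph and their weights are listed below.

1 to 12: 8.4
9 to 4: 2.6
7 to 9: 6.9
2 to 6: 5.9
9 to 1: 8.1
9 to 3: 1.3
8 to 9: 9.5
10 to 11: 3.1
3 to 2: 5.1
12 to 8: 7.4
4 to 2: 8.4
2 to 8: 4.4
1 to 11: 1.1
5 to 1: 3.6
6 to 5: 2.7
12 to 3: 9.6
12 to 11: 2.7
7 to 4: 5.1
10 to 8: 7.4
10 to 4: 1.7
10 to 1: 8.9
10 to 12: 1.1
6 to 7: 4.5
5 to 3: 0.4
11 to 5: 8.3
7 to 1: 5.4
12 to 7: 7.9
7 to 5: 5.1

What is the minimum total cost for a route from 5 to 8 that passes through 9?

Best 5 to 9: 5–3–9 costing 1.7
Best 9 to 8: 9–8 costing 9.5
Total via 9: 1.7 + 9.5 = 11.2.

11.2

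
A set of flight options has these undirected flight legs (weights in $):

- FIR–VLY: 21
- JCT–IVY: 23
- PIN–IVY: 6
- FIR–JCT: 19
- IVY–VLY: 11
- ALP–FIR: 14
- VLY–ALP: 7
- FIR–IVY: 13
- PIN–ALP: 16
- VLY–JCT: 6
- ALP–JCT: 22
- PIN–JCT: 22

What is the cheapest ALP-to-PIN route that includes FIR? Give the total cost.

$33

Shortest ALP→FIR: ALP → FIR = 14
Best FIR to PIN: FIR → IVY → PIN costing 19
Total via FIR: 14 + 19 = $33.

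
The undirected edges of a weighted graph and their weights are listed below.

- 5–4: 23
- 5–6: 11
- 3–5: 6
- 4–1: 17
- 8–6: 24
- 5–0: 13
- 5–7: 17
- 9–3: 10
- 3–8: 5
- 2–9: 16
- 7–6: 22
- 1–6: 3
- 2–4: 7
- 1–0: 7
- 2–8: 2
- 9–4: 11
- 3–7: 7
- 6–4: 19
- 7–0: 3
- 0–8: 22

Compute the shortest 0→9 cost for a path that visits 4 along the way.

Shortest 0→4: 0 → 1 → 4 = 24
Shortest 4→9: 4 → 9 = 11
Total via 4: 24 + 11 = 35.

35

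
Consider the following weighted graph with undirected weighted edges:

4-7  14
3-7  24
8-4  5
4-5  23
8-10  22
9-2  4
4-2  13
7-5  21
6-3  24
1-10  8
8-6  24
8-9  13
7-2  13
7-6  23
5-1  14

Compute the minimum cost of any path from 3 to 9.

Enumerating some paths:
3 → 7 → 4 → 8 → 9: 24+14+5+13 = 56
3 → 7 → 2 → 9: 24+13+4 = 41
3 → 7 → 4 → 2 → 9: 24+14+13+4 = 55
The minimum is 41 via 3 → 7 → 2 → 9.

41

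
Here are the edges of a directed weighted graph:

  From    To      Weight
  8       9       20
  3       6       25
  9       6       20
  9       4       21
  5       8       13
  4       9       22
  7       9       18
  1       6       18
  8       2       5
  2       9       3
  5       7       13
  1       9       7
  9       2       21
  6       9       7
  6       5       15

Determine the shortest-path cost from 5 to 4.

Enumerating some paths:
5–7–9–4: 13+18+21 = 52
5–8–9–4: 13+20+21 = 54
5–8–2–9–4: 13+5+3+21 = 42
Cheapest is 5–8–2–9–4 at 42.

42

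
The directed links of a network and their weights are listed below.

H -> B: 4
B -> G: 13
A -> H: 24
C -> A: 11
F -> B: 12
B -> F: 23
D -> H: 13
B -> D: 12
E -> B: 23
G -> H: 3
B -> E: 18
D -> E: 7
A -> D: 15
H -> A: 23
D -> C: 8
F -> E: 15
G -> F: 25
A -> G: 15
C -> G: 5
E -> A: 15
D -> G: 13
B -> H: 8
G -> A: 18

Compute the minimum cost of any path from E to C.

Compare a few routes:
E → A → H → B → D → C: 15+24+4+12+8 = 63
E → B → D → C: 23+12+8 = 43
E → A → D → C: 15+15+8 = 38
E → A → G → H → B → D → C: 15+15+3+4+12+8 = 57
The minimum is 38 via E → A → D → C.

38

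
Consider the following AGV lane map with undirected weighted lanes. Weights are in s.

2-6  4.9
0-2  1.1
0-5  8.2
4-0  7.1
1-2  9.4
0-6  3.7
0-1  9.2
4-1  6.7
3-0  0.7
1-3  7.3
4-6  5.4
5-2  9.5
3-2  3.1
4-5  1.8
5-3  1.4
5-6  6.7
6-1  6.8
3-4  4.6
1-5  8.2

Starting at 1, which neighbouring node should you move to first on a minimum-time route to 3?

Enumerating some paths:
1 - 3: 7.3 = 7.3
1 - 5 - 3: 8.2+1.4 = 9.6
The minimum is 7.3 s via 1 - 3.
So from 1 the first move is to 3.

3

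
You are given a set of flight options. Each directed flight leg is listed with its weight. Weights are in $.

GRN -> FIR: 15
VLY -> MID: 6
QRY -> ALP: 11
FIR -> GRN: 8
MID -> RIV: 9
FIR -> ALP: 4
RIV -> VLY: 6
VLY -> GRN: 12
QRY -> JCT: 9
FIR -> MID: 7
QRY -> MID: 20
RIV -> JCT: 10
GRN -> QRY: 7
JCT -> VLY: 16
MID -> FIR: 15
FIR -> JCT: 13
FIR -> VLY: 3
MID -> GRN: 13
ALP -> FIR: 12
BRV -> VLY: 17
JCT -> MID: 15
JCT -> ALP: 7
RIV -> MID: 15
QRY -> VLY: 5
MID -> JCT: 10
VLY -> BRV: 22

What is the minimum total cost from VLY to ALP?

$23

Compare a few routes:
VLY–GRN–QRY–ALP: 12+7+11 = 30
VLY–MID–JCT–ALP: 6+10+7 = 23
VLY–MID–FIR–ALP: 6+15+4 = 25
Cheapest is VLY–MID–JCT–ALP at $23.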